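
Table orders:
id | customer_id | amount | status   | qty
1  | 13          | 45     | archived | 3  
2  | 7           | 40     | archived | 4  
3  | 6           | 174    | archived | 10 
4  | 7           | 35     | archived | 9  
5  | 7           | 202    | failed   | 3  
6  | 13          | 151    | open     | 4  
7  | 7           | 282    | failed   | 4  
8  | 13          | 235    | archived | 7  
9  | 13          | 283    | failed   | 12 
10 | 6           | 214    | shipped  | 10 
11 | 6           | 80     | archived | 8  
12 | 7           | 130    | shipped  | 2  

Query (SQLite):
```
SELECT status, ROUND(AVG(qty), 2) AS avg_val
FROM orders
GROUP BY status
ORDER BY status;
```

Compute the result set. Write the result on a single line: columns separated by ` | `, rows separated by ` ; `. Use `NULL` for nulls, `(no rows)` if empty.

Partition orders by status; compute ROUND(AVG(qty), 2) within each group.
  archived: ids {1, 2, 3, 4, 8, 11} → ROUND(AVG(qty), 2)=6.83
  failed: ids {5, 7, 9} → ROUND(AVG(qty), 2)=6.33
  open: ids {6} → ROUND(AVG(qty), 2)=4
  shipped: ids {10, 12} → ROUND(AVG(qty), 2)=6

archived | 6.83 ; failed | 6.33 ; open | 4 ; shipped | 6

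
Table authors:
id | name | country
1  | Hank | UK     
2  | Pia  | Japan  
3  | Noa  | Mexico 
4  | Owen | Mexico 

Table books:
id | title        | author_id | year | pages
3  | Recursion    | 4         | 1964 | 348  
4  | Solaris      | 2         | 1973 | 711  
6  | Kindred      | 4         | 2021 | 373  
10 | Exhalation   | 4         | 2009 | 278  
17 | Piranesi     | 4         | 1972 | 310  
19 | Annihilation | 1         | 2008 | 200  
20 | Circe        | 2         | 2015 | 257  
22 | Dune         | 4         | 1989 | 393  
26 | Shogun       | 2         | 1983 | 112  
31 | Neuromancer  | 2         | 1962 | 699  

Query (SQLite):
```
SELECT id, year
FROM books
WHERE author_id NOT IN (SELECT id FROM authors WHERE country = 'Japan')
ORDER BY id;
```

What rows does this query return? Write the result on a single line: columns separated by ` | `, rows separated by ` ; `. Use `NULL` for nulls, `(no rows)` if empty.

3 | 1964 ; 6 | 2021 ; 10 | 2009 ; 17 | 1972 ; 19 | 2008 ; 22 | 1989

Inner query: authors.id where country = 'Japan'.
Outer: keep books rows whose author_id is not in that set.
Inner query → {2}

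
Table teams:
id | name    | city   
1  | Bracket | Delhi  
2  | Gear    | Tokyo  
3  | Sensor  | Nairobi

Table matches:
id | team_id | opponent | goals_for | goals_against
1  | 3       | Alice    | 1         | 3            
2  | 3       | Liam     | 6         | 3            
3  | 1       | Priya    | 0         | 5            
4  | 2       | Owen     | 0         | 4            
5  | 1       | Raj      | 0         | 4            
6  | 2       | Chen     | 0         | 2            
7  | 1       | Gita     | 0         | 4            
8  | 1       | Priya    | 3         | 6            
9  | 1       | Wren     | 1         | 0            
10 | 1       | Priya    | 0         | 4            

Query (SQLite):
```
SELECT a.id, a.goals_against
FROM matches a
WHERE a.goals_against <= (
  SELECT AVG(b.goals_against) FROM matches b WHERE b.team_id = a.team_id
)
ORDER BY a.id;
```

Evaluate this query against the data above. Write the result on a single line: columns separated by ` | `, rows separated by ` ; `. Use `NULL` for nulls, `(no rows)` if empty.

1 | 3 ; 2 | 3 ; 6 | 2 ; 9 | 0

For each matches row a, compute AVG(goals_against) over rows sharing a.team_id.
Keep row a if a.goals_against <= that per-group AVG.
  team_id=1: AVG(goals_against) = 3.833333
  team_id=2: AVG(goals_against) = 3.0
  team_id=3: AVG(goals_against) = 3.0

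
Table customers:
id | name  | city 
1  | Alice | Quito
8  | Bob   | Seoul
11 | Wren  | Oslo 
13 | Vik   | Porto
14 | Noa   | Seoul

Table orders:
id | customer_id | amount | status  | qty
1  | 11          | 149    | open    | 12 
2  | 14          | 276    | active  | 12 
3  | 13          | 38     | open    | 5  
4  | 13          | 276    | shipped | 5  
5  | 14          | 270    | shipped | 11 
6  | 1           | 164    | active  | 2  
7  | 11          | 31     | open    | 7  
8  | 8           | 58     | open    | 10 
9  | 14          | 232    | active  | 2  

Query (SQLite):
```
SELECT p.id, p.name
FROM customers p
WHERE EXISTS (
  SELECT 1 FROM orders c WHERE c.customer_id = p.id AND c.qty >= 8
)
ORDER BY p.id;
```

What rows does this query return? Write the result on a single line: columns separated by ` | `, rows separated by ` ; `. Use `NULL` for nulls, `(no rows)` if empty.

For each customers row, check whether any orders with matching customer_id has qty >= 8.
Keep rows where that is true.

8 | Bob ; 11 | Wren ; 14 | Noa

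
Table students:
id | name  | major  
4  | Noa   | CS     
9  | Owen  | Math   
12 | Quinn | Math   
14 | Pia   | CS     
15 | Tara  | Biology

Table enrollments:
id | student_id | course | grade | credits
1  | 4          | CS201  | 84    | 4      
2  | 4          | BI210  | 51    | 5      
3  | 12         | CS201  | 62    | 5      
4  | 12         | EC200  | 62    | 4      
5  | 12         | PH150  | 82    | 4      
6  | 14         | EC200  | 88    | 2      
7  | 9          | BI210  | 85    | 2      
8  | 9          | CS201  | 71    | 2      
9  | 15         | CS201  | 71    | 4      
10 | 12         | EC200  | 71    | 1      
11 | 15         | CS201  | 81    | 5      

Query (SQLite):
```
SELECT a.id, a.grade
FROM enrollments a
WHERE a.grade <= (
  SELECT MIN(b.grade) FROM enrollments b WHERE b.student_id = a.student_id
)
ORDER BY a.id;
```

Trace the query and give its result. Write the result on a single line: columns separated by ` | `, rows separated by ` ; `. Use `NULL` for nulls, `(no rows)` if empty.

2 | 51 ; 3 | 62 ; 4 | 62 ; 6 | 88 ; 8 | 71 ; 9 | 71

For each enrollments row a, compute MIN(grade) over rows sharing a.student_id.
Keep row a if a.grade <= that per-group MIN.
  student_id=4: MIN(grade) = 51
  student_id=9: MIN(grade) = 71
  student_id=12: MIN(grade) = 62
  student_id=14: MIN(grade) = 88
  student_id=15: MIN(grade) = 71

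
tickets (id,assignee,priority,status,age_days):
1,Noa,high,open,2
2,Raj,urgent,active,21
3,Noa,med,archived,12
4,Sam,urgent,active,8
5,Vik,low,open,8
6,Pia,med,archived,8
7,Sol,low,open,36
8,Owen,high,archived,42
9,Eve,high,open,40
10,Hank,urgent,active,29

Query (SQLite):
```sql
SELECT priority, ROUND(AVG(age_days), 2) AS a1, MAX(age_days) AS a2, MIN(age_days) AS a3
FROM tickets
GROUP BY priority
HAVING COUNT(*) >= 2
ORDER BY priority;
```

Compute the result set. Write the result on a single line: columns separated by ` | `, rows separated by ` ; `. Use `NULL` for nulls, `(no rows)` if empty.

high | 28 | 42 | 2 ; low | 22 | 36 | 8 ; med | 10 | 12 | 8 ; urgent | 19.33 | 29 | 8

Group tickets by priority.
Per group compute: ROUND(AVG(age_days), 2), MAX(age_days), MIN(age_days).
HAVING: drop groups with fewer than 2 rows.
  high: ids {1, 8, 9} → ROUND(AVG(age_days), 2)=28, MAX(age_days)=42, MIN(age_days)=2
  low: ids {5, 7} → ROUND(AVG(age_days), 2)=22, MAX(age_days)=36, MIN(age_days)=8
  med: ids {3, 6} → ROUND(AVG(age_days), 2)=10, MAX(age_days)=12, MIN(age_days)=8
  urgent: ids {2, 4, 10} → ROUND(AVG(age_days), 2)=19.33, MAX(age_days)=29, MIN(age_days)=8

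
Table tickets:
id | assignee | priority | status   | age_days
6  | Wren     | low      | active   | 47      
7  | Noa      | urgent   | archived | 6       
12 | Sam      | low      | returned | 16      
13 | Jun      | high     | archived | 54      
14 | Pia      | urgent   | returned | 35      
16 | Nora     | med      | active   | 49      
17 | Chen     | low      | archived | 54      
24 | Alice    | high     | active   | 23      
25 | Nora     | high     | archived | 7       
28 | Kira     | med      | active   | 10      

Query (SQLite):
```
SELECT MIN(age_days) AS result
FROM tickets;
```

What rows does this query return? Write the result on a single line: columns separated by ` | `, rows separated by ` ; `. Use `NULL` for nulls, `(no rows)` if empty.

All age_days values: [47, 6, 16, 54, 35, 49, 54, 23, 7, 10].
MIN of non-NULL values = 6.

6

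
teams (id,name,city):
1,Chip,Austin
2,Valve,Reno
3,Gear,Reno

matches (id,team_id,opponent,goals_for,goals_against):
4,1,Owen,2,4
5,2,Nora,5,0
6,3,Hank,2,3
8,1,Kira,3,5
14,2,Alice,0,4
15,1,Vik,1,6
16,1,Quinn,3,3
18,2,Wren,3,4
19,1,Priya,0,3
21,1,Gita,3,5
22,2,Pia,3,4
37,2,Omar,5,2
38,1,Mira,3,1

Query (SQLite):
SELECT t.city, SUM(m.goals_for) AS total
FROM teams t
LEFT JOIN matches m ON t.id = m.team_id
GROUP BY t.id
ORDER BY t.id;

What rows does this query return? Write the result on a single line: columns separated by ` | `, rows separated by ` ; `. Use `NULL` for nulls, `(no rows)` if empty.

Austin | 15 ; Reno | 16 ; Reno | 2

LEFT JOIN keeps every teams row; unmatched ones get NULL for matches columns.
Group by teams.id and compute SUM(m.goals_for). SUM over an all-NULL group is NULL.
  1: ids {4, 8, 15, 16, 19, 21, 38} → SUM(m.goals_for)=15
  2: ids {5, 14, 18, 22, 37} → SUM(m.goals_for)=16
  3: ids {6} → SUM(m.goals_for)=2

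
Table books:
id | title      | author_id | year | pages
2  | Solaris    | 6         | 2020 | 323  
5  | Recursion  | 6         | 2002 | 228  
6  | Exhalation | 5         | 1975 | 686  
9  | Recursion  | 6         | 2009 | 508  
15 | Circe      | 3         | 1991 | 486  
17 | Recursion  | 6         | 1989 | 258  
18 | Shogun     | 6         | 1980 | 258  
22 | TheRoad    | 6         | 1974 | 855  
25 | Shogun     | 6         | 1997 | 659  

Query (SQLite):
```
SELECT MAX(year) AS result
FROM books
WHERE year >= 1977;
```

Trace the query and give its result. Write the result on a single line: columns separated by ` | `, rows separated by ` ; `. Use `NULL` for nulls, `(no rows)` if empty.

2020

Rows where year >= 1977 → year values: [2020, 2002, 2009, 1991, 1989, 1980, 1997].
MAX of non-NULL values = 2020.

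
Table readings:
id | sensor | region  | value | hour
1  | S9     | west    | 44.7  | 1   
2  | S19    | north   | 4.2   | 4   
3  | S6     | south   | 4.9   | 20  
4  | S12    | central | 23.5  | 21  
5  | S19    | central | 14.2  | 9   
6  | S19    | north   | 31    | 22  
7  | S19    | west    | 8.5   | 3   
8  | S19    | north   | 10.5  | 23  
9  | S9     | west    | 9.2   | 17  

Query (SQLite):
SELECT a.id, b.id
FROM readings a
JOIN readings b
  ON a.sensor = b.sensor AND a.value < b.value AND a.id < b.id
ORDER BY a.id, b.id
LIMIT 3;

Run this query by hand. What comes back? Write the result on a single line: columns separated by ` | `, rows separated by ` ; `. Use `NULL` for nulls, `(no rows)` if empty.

2 | 5 ; 2 | 6 ; 2 | 7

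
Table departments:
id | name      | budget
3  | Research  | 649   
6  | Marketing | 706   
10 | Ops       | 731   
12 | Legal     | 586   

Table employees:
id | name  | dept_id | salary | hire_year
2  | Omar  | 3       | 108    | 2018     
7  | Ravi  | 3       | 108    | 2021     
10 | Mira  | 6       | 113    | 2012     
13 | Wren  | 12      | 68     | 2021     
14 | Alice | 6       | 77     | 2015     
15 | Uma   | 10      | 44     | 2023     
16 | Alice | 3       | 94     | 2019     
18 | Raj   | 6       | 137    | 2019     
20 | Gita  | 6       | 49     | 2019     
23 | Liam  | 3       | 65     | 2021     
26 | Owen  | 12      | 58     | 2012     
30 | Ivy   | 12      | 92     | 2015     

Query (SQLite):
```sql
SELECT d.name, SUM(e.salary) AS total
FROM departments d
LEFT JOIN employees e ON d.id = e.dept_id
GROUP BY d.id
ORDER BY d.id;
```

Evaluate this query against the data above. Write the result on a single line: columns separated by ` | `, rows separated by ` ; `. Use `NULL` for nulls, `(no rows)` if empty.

LEFT JOIN keeps every departments row; unmatched ones get NULL for employees columns.
Group by departments.id and compute SUM(e.salary). SUM over an all-NULL group is NULL.
  3: ids {2, 7, 16, 23} → SUM(e.salary)=375
  6: ids {10, 14, 18, 20} → SUM(e.salary)=376
  10: ids {15} → SUM(e.salary)=44
  12: ids {13, 26, 30} → SUM(e.salary)=218

Research | 375 ; Marketing | 376 ; Ops | 44 ; Legal | 218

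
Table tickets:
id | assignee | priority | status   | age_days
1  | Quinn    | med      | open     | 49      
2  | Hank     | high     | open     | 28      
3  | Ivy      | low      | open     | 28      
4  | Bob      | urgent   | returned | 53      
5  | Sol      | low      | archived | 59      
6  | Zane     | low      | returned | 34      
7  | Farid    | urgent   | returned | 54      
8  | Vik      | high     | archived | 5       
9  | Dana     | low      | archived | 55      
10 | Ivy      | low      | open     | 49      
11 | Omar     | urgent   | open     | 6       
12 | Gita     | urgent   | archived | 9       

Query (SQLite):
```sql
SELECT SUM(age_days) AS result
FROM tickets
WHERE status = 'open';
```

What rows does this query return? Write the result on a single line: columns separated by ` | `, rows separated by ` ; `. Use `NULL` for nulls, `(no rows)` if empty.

160

Rows where status='open' → age_days values: [49, 28, 28, 49, 6].
SUM of non-NULL values = 160.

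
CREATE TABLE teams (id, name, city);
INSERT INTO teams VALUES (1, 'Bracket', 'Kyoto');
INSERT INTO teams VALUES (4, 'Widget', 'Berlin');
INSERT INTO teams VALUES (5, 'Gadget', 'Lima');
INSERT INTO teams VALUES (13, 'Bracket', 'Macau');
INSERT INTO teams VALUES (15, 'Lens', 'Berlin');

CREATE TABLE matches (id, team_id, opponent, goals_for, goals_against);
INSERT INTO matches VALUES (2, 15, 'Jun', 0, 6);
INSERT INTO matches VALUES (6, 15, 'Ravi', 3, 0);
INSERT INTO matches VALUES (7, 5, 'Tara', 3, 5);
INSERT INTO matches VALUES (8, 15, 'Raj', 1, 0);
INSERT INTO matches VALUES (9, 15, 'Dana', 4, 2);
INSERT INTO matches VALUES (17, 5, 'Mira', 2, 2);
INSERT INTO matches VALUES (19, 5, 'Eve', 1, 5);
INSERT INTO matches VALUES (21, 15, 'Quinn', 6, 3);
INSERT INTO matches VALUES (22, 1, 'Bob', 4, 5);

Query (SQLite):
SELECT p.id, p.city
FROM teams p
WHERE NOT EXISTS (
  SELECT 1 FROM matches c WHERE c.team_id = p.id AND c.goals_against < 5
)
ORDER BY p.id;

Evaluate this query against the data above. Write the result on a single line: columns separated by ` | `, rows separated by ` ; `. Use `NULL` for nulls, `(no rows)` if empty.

1 | Kyoto ; 4 | Berlin ; 13 | Macau

For each teams row, check whether any matches with matching team_id has goals_against < 5.
Keep rows where that is false.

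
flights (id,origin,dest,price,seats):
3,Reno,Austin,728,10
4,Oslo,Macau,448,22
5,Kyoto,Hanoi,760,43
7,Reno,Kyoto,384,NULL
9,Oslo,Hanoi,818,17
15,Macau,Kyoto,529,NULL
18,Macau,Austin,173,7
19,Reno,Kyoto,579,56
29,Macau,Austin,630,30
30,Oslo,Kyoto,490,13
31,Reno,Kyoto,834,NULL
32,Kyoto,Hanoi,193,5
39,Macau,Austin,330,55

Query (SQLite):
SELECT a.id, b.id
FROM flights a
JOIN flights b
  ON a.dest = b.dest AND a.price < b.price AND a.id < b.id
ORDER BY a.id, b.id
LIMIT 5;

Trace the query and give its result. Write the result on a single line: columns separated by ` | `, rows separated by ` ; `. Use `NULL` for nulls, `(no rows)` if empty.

Pairs (a,b) with same dest, a.price < b.price, a.id < b.id.
dest groups: Austin:{3,18,29,39} Hanoi:{5,9,32} Kyoto:{7,15,19,30,31} Macau:{4}
Ordered by (a.id, b.id); first 5.

5 | 9 ; 7 | 15 ; 7 | 19 ; 7 | 30 ; 7 | 31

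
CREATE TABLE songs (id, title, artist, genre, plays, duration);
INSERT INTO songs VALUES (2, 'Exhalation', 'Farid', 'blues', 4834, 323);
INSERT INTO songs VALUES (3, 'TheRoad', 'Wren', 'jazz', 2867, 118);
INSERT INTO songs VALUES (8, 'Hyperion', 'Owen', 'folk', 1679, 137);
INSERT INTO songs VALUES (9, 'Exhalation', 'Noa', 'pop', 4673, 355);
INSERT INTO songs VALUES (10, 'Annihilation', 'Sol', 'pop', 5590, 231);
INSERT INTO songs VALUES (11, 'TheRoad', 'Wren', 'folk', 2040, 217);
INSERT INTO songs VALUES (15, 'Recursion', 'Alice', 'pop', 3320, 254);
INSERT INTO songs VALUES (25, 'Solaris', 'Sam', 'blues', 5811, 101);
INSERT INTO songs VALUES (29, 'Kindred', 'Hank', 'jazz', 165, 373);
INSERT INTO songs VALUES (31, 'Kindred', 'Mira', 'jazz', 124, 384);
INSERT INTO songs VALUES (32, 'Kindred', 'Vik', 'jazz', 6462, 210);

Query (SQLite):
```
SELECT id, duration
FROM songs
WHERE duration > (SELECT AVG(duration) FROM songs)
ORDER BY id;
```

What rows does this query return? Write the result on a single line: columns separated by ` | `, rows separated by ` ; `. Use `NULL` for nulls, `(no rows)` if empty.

2 | 323 ; 9 | 355 ; 15 | 254 ; 29 | 373 ; 31 | 384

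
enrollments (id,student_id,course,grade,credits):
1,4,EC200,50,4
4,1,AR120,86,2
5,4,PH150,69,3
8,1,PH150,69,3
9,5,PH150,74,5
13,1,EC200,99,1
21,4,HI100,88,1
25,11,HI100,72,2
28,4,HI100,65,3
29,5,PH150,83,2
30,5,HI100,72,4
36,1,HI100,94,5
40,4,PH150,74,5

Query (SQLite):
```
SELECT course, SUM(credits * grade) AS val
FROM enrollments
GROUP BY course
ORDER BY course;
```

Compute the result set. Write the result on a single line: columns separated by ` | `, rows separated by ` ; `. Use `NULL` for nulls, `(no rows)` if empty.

AR120 | 172 ; EC200 | 299 ; HI100 | 1185 ; PH150 | 1320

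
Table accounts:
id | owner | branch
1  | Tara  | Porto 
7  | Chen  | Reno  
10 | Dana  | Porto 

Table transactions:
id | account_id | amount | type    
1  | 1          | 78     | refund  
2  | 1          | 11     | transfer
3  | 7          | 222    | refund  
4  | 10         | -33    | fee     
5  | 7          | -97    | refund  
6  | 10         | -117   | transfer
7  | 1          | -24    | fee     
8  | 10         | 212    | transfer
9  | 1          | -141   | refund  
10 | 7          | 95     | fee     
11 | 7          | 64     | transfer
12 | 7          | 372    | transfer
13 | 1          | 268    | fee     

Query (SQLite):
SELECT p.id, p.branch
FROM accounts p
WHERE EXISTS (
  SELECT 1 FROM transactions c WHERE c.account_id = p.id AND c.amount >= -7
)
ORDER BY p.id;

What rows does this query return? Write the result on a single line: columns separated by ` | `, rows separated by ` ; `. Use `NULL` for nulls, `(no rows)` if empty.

1 | Porto ; 7 | Reno ; 10 | Porto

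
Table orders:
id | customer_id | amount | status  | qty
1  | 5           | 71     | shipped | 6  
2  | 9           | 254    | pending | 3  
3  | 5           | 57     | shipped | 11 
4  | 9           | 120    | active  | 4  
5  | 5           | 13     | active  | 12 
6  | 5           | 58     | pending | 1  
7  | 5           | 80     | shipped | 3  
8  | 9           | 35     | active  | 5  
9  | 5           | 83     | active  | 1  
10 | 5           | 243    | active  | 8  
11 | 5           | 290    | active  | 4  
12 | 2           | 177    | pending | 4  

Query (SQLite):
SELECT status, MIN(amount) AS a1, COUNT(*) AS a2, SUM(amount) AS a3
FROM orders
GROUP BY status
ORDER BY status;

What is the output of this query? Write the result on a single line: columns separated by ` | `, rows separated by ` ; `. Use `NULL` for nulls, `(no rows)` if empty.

Group orders by status.
Per group compute: MIN(amount), COUNT(*), SUM(amount).
  active: ids {4, 5, 8, 9, 10, 11} → MIN(amount)=13, COUNT(*)=6, SUM(amount)=784
  pending: ids {2, 6, 12} → MIN(amount)=58, COUNT(*)=3, SUM(amount)=489
  shipped: ids {1, 3, 7} → MIN(amount)=57, COUNT(*)=3, SUM(amount)=208

active | 13 | 6 | 784 ; pending | 58 | 3 | 489 ; shipped | 57 | 3 | 208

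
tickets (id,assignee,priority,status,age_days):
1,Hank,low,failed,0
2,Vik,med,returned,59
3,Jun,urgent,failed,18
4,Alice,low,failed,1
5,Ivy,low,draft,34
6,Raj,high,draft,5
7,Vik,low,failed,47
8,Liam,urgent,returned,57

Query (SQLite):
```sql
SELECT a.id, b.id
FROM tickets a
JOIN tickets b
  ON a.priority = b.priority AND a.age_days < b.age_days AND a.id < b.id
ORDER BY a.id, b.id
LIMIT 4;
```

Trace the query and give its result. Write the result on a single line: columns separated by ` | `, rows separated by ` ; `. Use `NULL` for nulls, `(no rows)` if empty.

Pairs (a,b) with same priority, a.age_days < b.age_days, a.id < b.id.
priority groups: high:{6} low:{1,4,5,7} med:{2} urgent:{3,8}
Ordered by (a.id, b.id); first 4.

1 | 4 ; 1 | 5 ; 1 | 7 ; 3 | 8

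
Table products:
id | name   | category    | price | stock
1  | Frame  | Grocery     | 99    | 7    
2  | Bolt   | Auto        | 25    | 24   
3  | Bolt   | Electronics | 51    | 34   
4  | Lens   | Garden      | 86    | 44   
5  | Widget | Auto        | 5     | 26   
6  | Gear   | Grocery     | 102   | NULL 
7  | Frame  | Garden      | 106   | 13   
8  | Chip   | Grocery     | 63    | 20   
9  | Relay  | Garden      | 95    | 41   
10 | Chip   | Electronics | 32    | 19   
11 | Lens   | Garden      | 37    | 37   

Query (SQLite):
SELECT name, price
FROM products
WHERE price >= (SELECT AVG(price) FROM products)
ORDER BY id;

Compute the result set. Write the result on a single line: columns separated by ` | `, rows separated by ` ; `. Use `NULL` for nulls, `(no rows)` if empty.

Scalar subquery: AVG(price) over all products rows = 63.727273 (≈; comparison uses full precision).
Keep rows where price >= that value.

Frame | 99 ; Lens | 86 ; Gear | 102 ; Frame | 106 ; Relay | 95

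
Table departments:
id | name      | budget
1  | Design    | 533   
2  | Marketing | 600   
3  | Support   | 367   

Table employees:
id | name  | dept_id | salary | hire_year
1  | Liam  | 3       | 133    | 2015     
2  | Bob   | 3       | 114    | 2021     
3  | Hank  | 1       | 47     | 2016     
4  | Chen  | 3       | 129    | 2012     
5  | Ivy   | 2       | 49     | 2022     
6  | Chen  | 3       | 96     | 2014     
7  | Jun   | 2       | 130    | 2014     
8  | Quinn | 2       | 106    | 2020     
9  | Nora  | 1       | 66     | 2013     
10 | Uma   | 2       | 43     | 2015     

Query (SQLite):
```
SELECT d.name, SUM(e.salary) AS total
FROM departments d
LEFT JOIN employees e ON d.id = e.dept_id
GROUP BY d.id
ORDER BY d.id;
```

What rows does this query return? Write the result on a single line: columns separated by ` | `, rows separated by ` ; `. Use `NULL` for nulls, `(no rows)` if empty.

Design | 113 ; Marketing | 328 ; Support | 472

LEFT JOIN keeps every departments row; unmatched ones get NULL for employees columns.
Group by departments.id and compute SUM(e.salary). SUM over an all-NULL group is NULL.
  1: ids {3, 9} → SUM(e.salary)=113
  2: ids {5, 7, 8, 10} → SUM(e.salary)=328
  3: ids {1, 2, 4, 6} → SUM(e.salary)=472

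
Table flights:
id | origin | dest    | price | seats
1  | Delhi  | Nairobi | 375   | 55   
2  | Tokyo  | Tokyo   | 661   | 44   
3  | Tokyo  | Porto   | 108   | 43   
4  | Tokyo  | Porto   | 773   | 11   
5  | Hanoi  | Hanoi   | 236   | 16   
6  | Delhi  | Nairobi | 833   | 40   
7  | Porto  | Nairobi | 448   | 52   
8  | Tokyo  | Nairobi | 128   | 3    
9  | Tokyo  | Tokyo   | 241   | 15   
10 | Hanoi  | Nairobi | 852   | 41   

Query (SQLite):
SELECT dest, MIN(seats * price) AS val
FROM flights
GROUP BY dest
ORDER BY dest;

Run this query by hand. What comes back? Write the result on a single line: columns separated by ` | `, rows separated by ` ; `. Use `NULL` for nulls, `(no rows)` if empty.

For each row compute seats * price.
Group by dest; take MIN of the expression per group.
  Hanoi: ids {5} → MIN(seats * price)=3776
  Nairobi: ids {1, 6, 7, 8, 10} → MIN(seats * price)=384
  Porto: ids {3, 4} → MIN(seats * price)=4644
  Tokyo: ids {2, 9} → MIN(seats * price)=3615

Hanoi | 3776 ; Nairobi | 384 ; Porto | 4644 ; Tokyo | 3615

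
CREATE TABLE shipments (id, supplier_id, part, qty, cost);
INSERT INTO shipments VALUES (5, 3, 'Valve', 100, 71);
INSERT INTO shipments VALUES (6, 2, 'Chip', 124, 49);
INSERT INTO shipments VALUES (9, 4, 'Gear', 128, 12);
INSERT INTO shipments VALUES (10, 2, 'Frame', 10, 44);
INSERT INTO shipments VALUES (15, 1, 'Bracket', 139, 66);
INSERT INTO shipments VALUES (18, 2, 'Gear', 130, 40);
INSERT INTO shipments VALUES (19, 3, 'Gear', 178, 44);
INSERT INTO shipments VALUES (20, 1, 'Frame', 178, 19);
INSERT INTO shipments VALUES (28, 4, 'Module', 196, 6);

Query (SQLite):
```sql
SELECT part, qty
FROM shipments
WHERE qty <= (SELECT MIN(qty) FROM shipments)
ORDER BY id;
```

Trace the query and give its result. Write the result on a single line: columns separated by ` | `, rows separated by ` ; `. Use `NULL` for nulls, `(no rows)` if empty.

Frame | 10

Scalar subquery: MIN(qty) over all shipments rows = 10.
Keep rows where qty <= that value.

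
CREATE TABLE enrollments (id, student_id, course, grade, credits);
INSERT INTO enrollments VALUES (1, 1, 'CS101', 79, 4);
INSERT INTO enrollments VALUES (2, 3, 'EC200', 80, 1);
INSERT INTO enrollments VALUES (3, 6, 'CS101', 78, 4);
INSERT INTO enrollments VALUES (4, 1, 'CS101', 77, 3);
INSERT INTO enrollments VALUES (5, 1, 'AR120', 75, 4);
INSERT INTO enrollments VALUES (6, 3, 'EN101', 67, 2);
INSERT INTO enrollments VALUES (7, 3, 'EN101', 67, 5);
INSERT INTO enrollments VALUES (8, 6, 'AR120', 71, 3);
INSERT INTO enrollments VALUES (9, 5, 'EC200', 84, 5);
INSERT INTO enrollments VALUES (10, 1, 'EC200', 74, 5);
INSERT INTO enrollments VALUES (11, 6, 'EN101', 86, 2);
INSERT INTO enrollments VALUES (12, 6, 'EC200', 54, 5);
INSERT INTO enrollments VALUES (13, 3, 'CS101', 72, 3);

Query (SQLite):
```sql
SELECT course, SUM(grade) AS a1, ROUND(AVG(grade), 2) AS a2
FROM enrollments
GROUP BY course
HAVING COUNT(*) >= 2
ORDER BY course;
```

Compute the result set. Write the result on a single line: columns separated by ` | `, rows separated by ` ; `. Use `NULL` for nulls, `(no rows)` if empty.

AR120 | 146 | 73 ; CS101 | 306 | 76.5 ; EC200 | 292 | 73 ; EN101 | 220 | 73.33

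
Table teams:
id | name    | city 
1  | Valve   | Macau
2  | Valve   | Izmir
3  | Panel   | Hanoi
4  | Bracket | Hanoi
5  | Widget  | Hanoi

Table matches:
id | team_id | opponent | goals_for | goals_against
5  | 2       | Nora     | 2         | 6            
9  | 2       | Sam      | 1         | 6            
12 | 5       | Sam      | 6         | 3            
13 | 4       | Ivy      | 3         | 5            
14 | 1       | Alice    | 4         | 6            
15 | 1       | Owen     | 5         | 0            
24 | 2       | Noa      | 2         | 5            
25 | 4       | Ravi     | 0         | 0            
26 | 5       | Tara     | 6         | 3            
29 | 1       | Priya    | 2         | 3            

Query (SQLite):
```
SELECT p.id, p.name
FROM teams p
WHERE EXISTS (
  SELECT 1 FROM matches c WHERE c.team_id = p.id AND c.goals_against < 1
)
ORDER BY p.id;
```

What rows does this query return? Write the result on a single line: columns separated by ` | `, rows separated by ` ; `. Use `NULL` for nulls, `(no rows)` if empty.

For each teams row, check whether any matches with matching team_id has goals_against < 1.
Keep rows where that is true.

1 | Valve ; 4 | Bracket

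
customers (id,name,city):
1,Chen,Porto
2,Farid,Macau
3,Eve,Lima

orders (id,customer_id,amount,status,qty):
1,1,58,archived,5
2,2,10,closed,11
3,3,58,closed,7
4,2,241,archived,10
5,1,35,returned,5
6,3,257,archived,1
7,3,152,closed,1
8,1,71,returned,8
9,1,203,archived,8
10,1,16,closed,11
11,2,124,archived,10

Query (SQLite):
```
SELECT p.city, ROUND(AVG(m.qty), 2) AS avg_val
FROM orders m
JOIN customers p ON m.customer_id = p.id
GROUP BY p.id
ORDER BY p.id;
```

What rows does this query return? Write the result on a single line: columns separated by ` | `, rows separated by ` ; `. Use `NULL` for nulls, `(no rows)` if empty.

Join each orders row to its customers via customer_id.
Group joined rows by customers.id; compute ROUND(AVG(m.qty), 2) per group.
  1: ids {1, 5, 8, 9, 10} → ROUND(AVG(m.qty), 2)=7.4
  2: ids {2, 4, 11} → ROUND(AVG(m.qty), 2)=10.33
  3: ids {3, 6, 7} → ROUND(AVG(m.qty), 2)=3

Porto | 7.4 ; Macau | 10.33 ; Lima | 3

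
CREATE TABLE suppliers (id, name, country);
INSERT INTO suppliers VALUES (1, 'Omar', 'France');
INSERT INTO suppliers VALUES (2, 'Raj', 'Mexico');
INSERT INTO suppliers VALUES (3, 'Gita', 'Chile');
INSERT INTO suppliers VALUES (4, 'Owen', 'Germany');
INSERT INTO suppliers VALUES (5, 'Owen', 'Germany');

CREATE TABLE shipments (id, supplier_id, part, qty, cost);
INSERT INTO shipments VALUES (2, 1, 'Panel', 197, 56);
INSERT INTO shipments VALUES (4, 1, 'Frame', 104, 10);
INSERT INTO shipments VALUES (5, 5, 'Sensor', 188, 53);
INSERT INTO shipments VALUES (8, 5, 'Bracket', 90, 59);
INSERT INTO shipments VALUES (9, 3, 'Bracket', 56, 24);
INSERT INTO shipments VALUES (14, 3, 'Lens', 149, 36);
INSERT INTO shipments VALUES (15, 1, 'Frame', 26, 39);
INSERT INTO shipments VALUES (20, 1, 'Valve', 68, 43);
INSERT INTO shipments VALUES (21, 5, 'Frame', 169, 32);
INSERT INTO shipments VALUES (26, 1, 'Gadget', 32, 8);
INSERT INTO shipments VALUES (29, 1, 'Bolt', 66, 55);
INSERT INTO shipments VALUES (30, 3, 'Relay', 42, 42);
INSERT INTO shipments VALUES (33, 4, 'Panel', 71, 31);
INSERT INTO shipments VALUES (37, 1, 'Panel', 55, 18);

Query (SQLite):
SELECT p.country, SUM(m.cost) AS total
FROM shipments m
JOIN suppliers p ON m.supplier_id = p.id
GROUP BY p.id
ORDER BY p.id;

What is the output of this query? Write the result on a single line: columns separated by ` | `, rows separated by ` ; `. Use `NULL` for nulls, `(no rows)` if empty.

Join each shipments row to its suppliers via supplier_id.
Group joined rows by suppliers.id; compute SUM(m.cost) per group.
  1: ids {2, 4, 15, 20, 26, 29, 37} → SUM(m.cost)=229
  3: ids {9, 14, 30} → SUM(m.cost)=102
  4: ids {33} → SUM(m.cost)=31
  5: ids {5, 8, 21} → SUM(m.cost)=144

France | 229 ; Chile | 102 ; Germany | 31 ; Germany | 144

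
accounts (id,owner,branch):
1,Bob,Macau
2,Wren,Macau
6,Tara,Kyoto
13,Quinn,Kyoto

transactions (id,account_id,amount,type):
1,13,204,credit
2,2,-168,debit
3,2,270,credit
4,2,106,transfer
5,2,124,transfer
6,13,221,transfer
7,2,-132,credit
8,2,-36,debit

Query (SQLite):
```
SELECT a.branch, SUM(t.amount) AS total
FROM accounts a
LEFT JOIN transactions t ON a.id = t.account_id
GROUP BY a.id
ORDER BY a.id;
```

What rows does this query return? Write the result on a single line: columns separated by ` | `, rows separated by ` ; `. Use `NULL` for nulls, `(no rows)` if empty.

LEFT JOIN keeps every accounts row; unmatched ones get NULL for transactions columns.
Group by accounts.id and compute SUM(t.amount). SUM over an all-NULL group is NULL.
  1: ids {—} → SUM(t.amount)=NULL
  2: ids {2, 3, 4, 5, 7, 8} → SUM(t.amount)=164
  6: ids {—} → SUM(t.amount)=NULL
  13: ids {1, 6} → SUM(t.amount)=425

Macau | NULL ; Macau | 164 ; Kyoto | NULL ; Kyoto | 425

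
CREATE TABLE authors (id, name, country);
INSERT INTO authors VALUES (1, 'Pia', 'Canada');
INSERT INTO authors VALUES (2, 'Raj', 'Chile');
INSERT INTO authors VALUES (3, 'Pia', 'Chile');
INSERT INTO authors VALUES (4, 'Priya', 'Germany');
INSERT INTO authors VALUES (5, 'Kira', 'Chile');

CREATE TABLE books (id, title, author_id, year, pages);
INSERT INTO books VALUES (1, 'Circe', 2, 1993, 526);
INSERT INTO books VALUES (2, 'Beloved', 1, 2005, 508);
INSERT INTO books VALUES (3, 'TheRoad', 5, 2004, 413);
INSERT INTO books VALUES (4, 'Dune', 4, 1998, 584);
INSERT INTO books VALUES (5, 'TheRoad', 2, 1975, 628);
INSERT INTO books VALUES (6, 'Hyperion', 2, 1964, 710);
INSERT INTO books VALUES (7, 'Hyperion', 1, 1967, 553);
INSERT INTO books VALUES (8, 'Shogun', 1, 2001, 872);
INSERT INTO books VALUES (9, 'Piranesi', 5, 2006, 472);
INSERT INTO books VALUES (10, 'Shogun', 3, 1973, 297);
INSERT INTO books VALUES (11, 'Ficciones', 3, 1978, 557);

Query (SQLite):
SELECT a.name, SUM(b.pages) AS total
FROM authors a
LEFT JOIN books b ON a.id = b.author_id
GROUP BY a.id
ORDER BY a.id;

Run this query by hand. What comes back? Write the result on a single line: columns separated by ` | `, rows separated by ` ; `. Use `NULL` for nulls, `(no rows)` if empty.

Pia | 1933 ; Raj | 1864 ; Pia | 854 ; Priya | 584 ; Kira | 885

LEFT JOIN keeps every authors row; unmatched ones get NULL for books columns.
Group by authors.id and compute SUM(b.pages). SUM over an all-NULL group is NULL.
  1: ids {2, 7, 8} → SUM(b.pages)=1933
  2: ids {1, 5, 6} → SUM(b.pages)=1864
  3: ids {10, 11} → SUM(b.pages)=854
  4: ids {4} → SUM(b.pages)=584
  5: ids {3, 9} → SUM(b.pages)=885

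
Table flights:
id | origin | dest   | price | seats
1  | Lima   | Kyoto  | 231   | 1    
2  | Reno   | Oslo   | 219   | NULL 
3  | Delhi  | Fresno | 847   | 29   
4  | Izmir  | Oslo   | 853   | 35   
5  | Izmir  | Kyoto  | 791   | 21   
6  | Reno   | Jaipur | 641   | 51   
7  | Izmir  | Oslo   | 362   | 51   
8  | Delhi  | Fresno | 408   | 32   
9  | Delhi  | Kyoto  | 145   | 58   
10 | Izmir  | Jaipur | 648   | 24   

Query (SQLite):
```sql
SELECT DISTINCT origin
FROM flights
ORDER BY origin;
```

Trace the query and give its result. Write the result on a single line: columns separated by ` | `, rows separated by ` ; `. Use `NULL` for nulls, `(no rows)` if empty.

Delhi ; Izmir ; Lima ; Reno

Collect distinct origin values from flights.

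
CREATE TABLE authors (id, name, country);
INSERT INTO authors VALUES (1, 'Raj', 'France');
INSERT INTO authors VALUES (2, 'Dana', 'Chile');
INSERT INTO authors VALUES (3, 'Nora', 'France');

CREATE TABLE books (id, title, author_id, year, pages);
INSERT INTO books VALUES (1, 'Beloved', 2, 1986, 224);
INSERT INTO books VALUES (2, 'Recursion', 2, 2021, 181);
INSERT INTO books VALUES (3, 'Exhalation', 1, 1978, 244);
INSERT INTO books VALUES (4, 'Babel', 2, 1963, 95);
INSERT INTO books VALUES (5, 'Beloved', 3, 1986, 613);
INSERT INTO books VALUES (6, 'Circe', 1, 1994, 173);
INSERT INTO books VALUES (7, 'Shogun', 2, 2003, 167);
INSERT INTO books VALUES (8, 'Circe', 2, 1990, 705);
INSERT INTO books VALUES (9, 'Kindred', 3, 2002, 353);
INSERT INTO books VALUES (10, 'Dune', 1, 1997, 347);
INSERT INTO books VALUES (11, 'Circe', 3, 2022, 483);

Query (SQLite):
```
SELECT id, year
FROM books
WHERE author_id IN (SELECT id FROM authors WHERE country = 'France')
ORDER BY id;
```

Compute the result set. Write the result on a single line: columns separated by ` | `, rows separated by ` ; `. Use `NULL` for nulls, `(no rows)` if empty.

3 | 1978 ; 5 | 1986 ; 6 | 1994 ; 9 | 2002 ; 10 | 1997 ; 11 | 2022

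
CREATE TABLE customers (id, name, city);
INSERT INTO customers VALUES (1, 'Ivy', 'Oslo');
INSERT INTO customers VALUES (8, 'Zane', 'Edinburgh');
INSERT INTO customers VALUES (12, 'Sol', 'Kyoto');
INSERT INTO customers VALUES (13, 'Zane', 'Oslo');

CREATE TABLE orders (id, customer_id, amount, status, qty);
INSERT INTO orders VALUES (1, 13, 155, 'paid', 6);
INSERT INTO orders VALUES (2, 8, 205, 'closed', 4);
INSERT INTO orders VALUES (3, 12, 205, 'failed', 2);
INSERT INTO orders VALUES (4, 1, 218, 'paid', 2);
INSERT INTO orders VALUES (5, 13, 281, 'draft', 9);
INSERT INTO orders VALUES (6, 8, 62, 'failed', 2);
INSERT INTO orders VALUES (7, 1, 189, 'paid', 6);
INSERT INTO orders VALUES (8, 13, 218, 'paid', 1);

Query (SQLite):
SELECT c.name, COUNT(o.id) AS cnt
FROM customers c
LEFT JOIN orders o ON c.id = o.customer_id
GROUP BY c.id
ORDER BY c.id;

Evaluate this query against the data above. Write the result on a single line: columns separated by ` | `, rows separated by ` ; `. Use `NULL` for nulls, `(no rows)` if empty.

LEFT JOIN keeps every customers row; unmatched ones get NULL for orders columns.
Group by customers.id and compute COUNT(o.id). COUNT(col) of an all-NULL group is 0.
  1: ids {4, 7} → COUNT(o.id)=2
  8: ids {2, 6} → COUNT(o.id)=2
  12: ids {3} → COUNT(o.id)=1
  13: ids {1, 5, 8} → COUNT(o.id)=3

Ivy | 2 ; Zane | 2 ; Sol | 1 ; Zane | 3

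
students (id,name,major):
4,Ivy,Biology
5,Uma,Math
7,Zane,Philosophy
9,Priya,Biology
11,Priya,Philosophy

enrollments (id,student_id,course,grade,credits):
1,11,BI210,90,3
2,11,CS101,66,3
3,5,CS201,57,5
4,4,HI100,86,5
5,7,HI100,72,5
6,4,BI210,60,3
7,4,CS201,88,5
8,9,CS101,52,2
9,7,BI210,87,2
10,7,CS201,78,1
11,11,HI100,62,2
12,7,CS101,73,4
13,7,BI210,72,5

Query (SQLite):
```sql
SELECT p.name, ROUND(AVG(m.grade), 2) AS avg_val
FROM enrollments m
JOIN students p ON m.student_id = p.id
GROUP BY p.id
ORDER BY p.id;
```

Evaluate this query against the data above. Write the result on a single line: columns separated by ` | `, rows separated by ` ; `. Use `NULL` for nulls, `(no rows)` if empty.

Ivy | 78 ; Uma | 57 ; Zane | 76.4 ; Priya | 52 ; Priya | 72.67

Join each enrollments row to its students via student_id.
Group joined rows by students.id; compute ROUND(AVG(m.grade), 2) per group.
  4: ids {4, 6, 7} → ROUND(AVG(m.grade), 2)=78
  5: ids {3} → ROUND(AVG(m.grade), 2)=57
  7: ids {5, 9, 10, 12, 13} → ROUND(AVG(m.grade), 2)=76.4
  9: ids {8} → ROUND(AVG(m.grade), 2)=52
  11: ids {1, 2, 11} → ROUND(AVG(m.grade), 2)=72.67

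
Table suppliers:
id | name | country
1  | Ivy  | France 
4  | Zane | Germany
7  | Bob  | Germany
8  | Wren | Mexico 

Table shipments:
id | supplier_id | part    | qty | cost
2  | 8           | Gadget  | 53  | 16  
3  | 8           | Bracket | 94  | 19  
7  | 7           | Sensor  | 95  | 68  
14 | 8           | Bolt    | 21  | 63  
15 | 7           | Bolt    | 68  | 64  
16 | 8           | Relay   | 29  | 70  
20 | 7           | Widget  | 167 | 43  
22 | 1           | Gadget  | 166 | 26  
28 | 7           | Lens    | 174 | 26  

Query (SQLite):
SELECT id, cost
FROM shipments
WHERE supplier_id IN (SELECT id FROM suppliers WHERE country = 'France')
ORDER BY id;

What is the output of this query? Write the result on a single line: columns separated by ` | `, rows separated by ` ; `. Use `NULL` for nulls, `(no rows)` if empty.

Inner query: suppliers.id where country = 'France'.
Outer: keep shipments rows whose supplier_id is in that set.
Inner query → {1}

22 | 26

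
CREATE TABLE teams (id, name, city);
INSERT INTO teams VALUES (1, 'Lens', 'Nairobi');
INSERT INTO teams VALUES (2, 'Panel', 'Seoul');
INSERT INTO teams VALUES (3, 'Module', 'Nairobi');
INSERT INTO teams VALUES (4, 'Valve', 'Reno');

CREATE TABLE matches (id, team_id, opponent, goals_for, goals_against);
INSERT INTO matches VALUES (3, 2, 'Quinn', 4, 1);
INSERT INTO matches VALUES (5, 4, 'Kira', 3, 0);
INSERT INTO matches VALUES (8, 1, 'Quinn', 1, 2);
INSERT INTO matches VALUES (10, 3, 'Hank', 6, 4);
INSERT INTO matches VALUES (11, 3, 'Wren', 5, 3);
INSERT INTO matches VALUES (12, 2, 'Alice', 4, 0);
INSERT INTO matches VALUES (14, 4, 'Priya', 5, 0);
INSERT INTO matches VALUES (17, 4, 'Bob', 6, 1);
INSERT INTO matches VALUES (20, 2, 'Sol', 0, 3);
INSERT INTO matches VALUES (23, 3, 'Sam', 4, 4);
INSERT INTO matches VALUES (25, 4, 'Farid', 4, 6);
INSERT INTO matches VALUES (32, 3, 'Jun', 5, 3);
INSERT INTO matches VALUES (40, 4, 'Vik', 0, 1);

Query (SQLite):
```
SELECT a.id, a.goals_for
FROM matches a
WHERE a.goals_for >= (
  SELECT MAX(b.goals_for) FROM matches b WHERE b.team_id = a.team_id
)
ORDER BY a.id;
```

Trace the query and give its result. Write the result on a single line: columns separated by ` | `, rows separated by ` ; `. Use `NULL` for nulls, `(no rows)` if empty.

3 | 4 ; 8 | 1 ; 10 | 6 ; 12 | 4 ; 17 | 6

For each matches row a, compute MAX(goals_for) over rows sharing a.team_id.
Keep row a if a.goals_for >= that per-group MAX.
  team_id=1: MAX(goals_for) = 1
  team_id=2: MAX(goals_for) = 4
  team_id=3: MAX(goals_for) = 6
  team_id=4: MAX(goals_for) = 6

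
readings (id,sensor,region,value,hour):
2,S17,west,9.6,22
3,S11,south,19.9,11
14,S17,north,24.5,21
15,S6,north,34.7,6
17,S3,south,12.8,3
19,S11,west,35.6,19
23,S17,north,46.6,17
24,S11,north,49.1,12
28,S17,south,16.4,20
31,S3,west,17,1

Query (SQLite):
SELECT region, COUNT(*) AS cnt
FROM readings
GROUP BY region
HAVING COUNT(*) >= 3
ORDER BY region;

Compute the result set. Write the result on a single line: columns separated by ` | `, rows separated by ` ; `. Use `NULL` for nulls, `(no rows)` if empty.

north | 4 ; south | 3 ; west | 3

Partition readings by region; compute COUNT(*) within each group.
HAVING: keep groups with count ≥ 3.
  north: ids {14, 15, 23, 24} → COUNT(*)=4
  south: ids {3, 17, 28} → COUNT(*)=3
  west: ids {2, 19, 31} → COUNT(*)=3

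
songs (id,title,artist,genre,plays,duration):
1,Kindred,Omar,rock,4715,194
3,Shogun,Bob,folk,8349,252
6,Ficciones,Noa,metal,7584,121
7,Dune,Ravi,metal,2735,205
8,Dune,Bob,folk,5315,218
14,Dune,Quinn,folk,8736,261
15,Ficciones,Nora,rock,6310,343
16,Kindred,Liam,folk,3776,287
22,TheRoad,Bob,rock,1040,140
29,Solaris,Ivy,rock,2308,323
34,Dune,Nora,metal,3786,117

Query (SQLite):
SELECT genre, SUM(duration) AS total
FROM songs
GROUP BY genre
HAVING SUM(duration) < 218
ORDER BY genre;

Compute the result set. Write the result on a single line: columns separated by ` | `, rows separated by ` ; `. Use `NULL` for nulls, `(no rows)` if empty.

(no rows)

Partition songs by genre; compute SUM(duration) within each group.
HAVING: keep groups where SUM(duration) < 218.
  folk: ids {3, 8, 14, 16} → SUM(duration)=1018
  metal: ids {6, 7, 34} → SUM(duration)=443
  rock: ids {1, 15, 22, 29} → SUM(duration)=1000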